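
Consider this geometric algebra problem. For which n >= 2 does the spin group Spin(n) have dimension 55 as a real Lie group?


dim Spin(n) = dim so(n) = n(n-1)/2.
Solve n(n-1)/2 = 55, i.e. n^2 - n - 110 = 0.
Discriminant = 1 + 8*55 = 441
n = (1 + sqrt(441))/2 = (1 + 21)/2 = 11


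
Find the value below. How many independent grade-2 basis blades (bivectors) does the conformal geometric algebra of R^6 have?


The conformal model of R^6 uses Cl(7,1) with m = 6 + 2 = 8 generators.
Number of grade-2 blades = C(m, 2) = C(8, 2)
= 8*7/2 = 28


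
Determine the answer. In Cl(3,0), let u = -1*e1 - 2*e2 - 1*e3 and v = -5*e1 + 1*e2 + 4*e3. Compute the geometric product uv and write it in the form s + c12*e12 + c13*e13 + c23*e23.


In Cl(3,0): e_i^2 = 1, e_ie_j = -e_je_i for i != j.
Scalar part = u . v = (-1)*(-5) + (-2)*1 + (-1)*4
= 5 + (-2) + (-4) = -1
e12 coeff = (-1)*1 - (-2)*(-5) = -1 - 10 = -11
e13 coeff = (-1)*4 - (-1)*(-5) = -4 - 5 = -9
e23 coeff = (-2)*4 - (-1)*1 = -8 - (-1) = -7
uv = -1 - 11*e12 - 9*e13 - 7*e23


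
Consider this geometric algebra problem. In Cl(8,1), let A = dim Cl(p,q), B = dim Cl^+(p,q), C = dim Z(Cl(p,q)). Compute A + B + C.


n = 8 + 1 = 9
Total dim = 2^9 = 512
Even subalgebra dim = 2^8 = 256
n is odd, so center dim = 2
Sum = 512 + 256 + 2 = 770


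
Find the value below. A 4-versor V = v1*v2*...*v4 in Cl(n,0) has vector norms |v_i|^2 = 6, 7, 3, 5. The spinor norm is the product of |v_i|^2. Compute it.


Spinor norm N(V) = |v1|^2 * |v2|^2 * ... * |v4|^2
= 6 * 7 * 3 * 5
Running product: 6, 42, 126, 630
N(V) = 630


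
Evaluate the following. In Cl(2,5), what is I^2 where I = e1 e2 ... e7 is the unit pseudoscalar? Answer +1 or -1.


The pseudoscalar I = e1...e_n (product of all n generators) of Cl(p,q) satisfies I^2 = (-1)^(q + n(n-1)/2).
p = 2, q = 5, n = p + q = 7
n(n-1)/2 = 7 * 6 / 2 = 21
Exponent = q + n(n-1)/2 = 5 + 21 = 26
I^2 = (-1)^26 = +1


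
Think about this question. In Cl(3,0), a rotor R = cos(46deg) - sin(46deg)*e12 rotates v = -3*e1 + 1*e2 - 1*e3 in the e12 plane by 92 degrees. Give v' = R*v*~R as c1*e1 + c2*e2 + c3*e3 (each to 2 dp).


Rotor R = cos(46deg) - sin(46deg)*e12
Rotation angle theta = 2 * 46 = 92 degrees in the e12 plane (e1 -> e2).
The component perpendicular to the plane (e3) is invariant: v'_3 = v3 = -1.00
cos(92deg) = -0.0349, sin(92deg) = 0.9994
v'_1 = v1*cos(theta) - v2*sin(theta) = -3*(-0.0349) - 1*0.9994 = -0.89
v'_2 = v1*sin(theta) + v2*cos(theta) = -3*0.9994 + 1*(-0.0349) = -3.03
v' = -0.89*e1 - 3.03*e2 - 1.00*e3


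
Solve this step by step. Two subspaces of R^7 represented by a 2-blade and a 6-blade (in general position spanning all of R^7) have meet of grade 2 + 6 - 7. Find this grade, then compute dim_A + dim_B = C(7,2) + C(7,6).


Meet grade = grade(A) + grade(B) - n
= 2 + 6 - 7 = 1
C(7,2) = 21
C(7,6) = 7
dim_A + dim_B = 21 + 7 = 28


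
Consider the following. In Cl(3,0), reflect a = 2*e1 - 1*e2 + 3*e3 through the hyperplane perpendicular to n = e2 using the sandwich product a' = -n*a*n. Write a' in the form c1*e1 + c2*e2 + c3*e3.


Reflection formula: a' = -n*a*n, with n = e2 (unit vector, n^2 = 1).
For reflection through hyperplane perp to e2:
The component along e2 flips sign, others stay.
a = (2, -1, 3)
a' = (2, 1, 3)
a' = 2*e1 + 1*e2 + 3*e3


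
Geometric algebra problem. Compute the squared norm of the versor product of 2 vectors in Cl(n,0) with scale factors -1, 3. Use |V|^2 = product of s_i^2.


Each vector v_i has |v_i|^2 = s_i^2
Squared scales: (-1)^2 = 1, 3^2 = 9
|V|^2 = 1 * 9
= 9


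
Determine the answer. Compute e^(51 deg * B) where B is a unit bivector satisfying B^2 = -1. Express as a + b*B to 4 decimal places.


For a unit bivector B with B^2 = -1, the exponential series gives
e^(theta*B) = cos(theta) + sin(theta)*B (the GA analogue of Euler's formula).
theta = 51 degrees = 0.890118 rad
cos(51 deg) = 0.6293
sin(51 deg) = 0.7771
exp(theta*B) = 0.6293 + 0.7771*B


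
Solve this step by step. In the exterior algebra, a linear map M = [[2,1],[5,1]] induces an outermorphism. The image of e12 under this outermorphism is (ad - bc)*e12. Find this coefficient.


The outermorphism of a linear map f sends e1^e2 to f(e1)^f(e2).
f(e1) = 2*e1 + 5*e2
f(e2) = 1*e1 + 1*e2
f(e1) ^ f(e2) = (2*e1 + 5*e2) ^ (1*e1 + 1*e2)
= 2*1*e12 + 5*1*e21
= (2 - 5)*e12
= -3*e12
Coefficient = -3


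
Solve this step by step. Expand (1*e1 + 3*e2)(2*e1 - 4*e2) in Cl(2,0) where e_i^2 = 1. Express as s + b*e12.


Expand: (1*e1 + 3*e2)(2*e1 - 4*e2)
= 1*2*e1e1 + 1*(-4)*e1e2 + 3*2*e2e1 + 3*(-4)*e2e2
Using e1^2 = e2^2 = 1, e2e1 = -e1e2:
Scalar part s = 1*2 + 3*(-4) = 2 + (-12) = -10
Bivector part b = 1*(-4) - 3*2 = -4 - 6 = -10
uv = -10 - 10*e12


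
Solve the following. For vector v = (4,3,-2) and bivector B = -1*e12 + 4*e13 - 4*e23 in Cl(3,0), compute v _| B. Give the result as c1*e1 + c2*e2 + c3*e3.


Left contraction v _| B = <vB>_1 (grade-1 part of the geometric product vB).
Using e1_|e12 = e2, e2_|e12 = -e1, e1_|e13 = e3, e3_|e13 = -e1, e2_|e23 = e3, e3_|e23 = -e2:
e1 coeff: -v2*b12 - v3*b13 = -(3)*(-1) - (-2)*(4) = 11
e2 coeff: v1*b12 - v3*b23 = (4)*(-1) - (-2)*(-4) = -12
e3 coeff: v1*b13 + v2*b23 = (4)*(4) + (3)*(-4) = 4
v _| B = 11*e1 - 12*e2 + 4*e3


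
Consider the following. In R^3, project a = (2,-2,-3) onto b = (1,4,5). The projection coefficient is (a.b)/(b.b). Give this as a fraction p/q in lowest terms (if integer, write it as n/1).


Projection coefficient = (a . b) / (b . b)
a . b = 2*1 + (-2)*4 + (-3)*5
= 2 + (-8) + (-15) = -21
b . b = 1^2 + 4^2 + 5^2
= 1 + 16 + 25 = 42
Coefficient = -21/42
In lowest terms: -1/2


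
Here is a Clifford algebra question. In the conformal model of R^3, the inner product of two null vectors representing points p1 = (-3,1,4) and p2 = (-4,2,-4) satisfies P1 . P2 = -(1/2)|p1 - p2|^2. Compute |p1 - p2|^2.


p1 - p2 = (1, -1, 8)
|p1 - p2|^2 = 1^2 + (-1)^2 + 8^2
= 1 + 1 + 64
= 66


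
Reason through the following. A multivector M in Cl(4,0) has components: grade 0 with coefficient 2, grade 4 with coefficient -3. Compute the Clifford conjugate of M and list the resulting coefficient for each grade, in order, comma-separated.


Clifford conjugate sign for grade k: (-1)^(k(k+1)/2)
Grade 0: (-1)^(0*1/2) = (-1)^0 = 1, coeff 2 -> 2
Grade 4: (-1)^(4*5/2) = (-1)^10 = 1, coeff -3 -> -3
Conjugated coefficients: 2, -3


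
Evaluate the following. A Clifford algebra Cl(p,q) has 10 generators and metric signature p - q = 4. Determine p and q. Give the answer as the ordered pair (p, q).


We need p + q = 10 and p - q = 4.
Adding: 2p = 10 + 4 = 14, so p = 7.
Then q = 10 - 7 = 3.
(p, q) = (7, 3)


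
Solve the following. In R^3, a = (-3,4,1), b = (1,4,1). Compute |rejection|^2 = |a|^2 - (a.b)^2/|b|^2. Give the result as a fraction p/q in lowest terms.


|a|^2 = (-3)^2 + 4^2 + 1^2 = 26
|b|^2 = 1^2 + 4^2 + 1^2 = 18
a . b = (-3)*1 + 4*4 + 1*1 = 14
(a.b)^2 = 14^2 = 196
|rej|^2 = 26 - 196/18
= (468 - 196)/18
= 272/18
In lowest terms: 136/9


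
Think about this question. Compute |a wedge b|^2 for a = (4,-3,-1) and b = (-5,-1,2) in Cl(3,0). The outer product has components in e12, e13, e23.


a wedge b = (a1*b2 - a2*b1)*e12 + (a1*b3 - a3*b1)*e13 + (a2*b3 - a3*b2)*e23
e12 coeff: 4*(-1) - (-3)*(-5) = -4 - 15 = -19
e13 coeff: 4*2 - (-1)*(-5) = 8 - 5 = 3
e23 coeff: (-3)*2 - (-1)*(-1) = -6 - 1 = -7
|a wedge b|^2 = (-19)^2 + 3^2 + (-7)^2
= 361 + 9 + 49
= 419


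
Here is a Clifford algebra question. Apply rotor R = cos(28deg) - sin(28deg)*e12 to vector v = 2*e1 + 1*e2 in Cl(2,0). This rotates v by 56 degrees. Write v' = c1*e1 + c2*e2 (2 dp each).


Rotor R = cos(28deg) - sin(28deg)*e12
Rotation angle theta = 2 * 28 = 56 degrees
v' = R*v*~R rotates v by theta.
cos(56deg) = 0.5592, sin(56deg) = 0.8290
v'_1 = 2*cos(56deg) - 1*sin(56deg)
= 2*0.5592 - 1*0.8290
= 0.29
v'_2 = 2*sin(56deg) + 1*cos(56deg)
= 2*0.8290 + 1*0.5592
= 2.22
v' = 0.29*e1 + 2.22*e2


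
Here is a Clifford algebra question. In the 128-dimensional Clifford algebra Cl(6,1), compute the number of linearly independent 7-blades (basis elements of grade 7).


Number of grade-k basis blades in Cl(p,q) with n = p + q is C(n, k).
n = 6 + 1 = 7
C(7, 7) = 7! / (7! * 0!)
= 5040 / (5040 * 1)
= 1


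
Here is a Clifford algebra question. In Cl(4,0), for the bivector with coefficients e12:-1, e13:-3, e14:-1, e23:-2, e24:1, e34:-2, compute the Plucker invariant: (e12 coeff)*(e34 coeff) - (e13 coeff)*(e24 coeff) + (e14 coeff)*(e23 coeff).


Plucker relation: af - be + cd
a*f = (-1)*(-2) = 2
b*e = (-3)*1 = -3
c*d = (-1)*(-2) = 2
af - be + cd = 2 - (-3) + 2
= 7


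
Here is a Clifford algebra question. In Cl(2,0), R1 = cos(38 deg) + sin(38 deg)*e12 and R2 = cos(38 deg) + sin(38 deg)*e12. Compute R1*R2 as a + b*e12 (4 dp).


Same-plane rotors commute and their half-angles add:
R1*R2 = cos(a1 + a2) + sin(a1 + a2)*e12.
a1 + a2 = 38 + 38 = 76 deg
cos(76 deg) = 0.2419
sin(76 deg) = 0.9703
R1*R2 = 0.2419 + 0.9703*e12


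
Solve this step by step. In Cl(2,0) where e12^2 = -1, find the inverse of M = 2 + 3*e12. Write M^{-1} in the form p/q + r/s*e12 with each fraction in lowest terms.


M = 2 + 3*e12, where e12^2 = -1.
Since M commutes with its reverse ~M = a - b*e12, M * ~M = a^2 - b^2*e12^2 = a^2 + b^2.
So M^{-1} = ~M / (a^2 + b^2) = (a - b*e12)/(a^2 + b^2).
a^2 + b^2 = 4 + 9 = 13
Scalar part = 2/13 = 2/13
Bivector coeff = -3/13 = -3/13
M^{-1} = 2/13 - 3/13*e12


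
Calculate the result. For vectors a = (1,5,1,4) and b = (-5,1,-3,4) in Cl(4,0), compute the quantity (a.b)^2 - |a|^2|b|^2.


a . b = 1*(-5) + 5*1 + 1*(-3) + 4*4
= -5 + 5 + (-3) + 16 = 13
|a|^2 = 1^2 + 5^2 + 1^2 + 4^2 = 43
|b|^2 = (-5)^2 + 1^2 + (-3)^2 + 4^2 = 51
(a.b)^2 = 13^2 = 169
|a|^2 * |b|^2 = 43 * 51 = 2193
Result = 169 - 2193 = -2024


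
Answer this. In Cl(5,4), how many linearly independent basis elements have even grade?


Even subalgebra dimension = 2^(n-1)
n = 5 + 4 = 9
2^(9 - 1) = 2^8 = 256
Verification: sum of C(9,k) for even k = 1 + 36 + 126 + 84 + 9 = 256
Result = 256


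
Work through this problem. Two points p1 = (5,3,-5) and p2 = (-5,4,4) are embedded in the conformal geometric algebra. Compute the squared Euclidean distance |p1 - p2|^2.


p1 - p2 = (10, -1, -9)
|p1 - p2|^2 = 10^2 + (-1)^2 + (-9)^2
= 100 + 1 + 81
= 182


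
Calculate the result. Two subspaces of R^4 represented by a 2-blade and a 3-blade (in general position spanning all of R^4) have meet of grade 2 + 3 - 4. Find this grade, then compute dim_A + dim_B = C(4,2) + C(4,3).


Meet grade = grade(A) + grade(B) - n
= 2 + 3 - 4 = 1
C(4,2) = 6
C(4,3) = 4
dim_A + dim_B = 6 + 4 = 10


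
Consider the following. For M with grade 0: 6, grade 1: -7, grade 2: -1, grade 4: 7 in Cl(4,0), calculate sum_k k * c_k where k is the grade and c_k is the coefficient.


Grade-weighted sum = sum of grade_k * coefficient_k
0*6 = 0
1*(-7) = -7
2*(-1) = -2
4*7 = 28
Total = 0 + (-7) + (-2) + 28 = 19


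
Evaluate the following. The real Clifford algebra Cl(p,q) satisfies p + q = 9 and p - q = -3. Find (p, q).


We need p + q = 9 and p - q = -3.
Adding: 2p = 9 + (-3) = 6, so p = 3.
Then q = 9 - 3 = 6.
(p, q) = (3, 6)


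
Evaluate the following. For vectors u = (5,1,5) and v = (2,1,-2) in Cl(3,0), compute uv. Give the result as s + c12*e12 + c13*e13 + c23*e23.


In Cl(3,0): e_i^2 = 1, e_ie_j = -e_je_i for i != j.
Scalar part = u . v = 5*2 + 1*1 + 5*(-2)
= 10 + 1 + (-10) = 1
e12 coeff = 5*1 - 1*2 = 5 - 2 = 3
e13 coeff = 5*(-2) - 5*2 = -10 - 10 = -20
e23 coeff = 1*(-2) - 5*1 = -2 - 5 = -7
uv = 1 + 3*e12 - 20*e13 - 7*e23


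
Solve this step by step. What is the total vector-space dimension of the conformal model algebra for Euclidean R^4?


The conformal model of R^4 uses Cl(5,1): the 4 Euclidean generators plus two extra orthogonal generators e+ (e+^2 = +1) and e- (e-^2 = -1), from which the null vectors e0, einf are built.
Number of generators m = 4 + 2 = 6.
dim Cl(p,q) = 2^m = 2^6 = 64


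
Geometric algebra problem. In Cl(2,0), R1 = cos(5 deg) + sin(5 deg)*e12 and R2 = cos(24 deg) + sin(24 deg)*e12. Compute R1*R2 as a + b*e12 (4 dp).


Same-plane rotors commute and their half-angles add:
R1*R2 = cos(a1 + a2) + sin(a1 + a2)*e12.
a1 + a2 = 5 + 24 = 29 deg
cos(29 deg) = 0.8746
sin(29 deg) = 0.4848
R1*R2 = 0.8746 + 0.4848*e12


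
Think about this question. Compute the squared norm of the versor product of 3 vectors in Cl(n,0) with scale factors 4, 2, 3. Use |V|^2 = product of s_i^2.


Each vector v_i has |v_i|^2 = s_i^2
Squared scales: 4^2 = 16, 2^2 = 4, 3^2 = 9
|V|^2 = 16 * 4 * 9
= 576


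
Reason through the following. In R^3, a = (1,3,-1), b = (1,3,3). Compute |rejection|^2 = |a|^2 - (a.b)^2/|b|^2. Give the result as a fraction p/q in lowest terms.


|a|^2 = 1^2 + 3^2 + (-1)^2 = 11
|b|^2 = 1^2 + 3^2 + 3^2 = 19
a . b = 1*1 + 3*3 + (-1)*3 = 7
(a.b)^2 = 7^2 = 49
|rej|^2 = 11 - 49/19
= (209 - 49)/19
= 160/19
In lowest terms: 160/19


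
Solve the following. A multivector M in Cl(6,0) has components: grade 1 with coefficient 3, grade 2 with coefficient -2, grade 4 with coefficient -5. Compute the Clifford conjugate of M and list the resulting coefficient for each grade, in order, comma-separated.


Clifford conjugate sign for grade k: (-1)^(k(k+1)/2)
Grade 1: (-1)^(1*2/2) = (-1)^1 = -1, coeff 3 -> -3
Grade 2: (-1)^(2*3/2) = (-1)^3 = -1, coeff -2 -> 2
Grade 4: (-1)^(4*5/2) = (-1)^10 = 1, coeff -5 -> -5
Conjugated coefficients: -3, 2, -5


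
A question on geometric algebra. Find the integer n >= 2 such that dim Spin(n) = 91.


dim Spin(n) = dim so(n) = n(n-1)/2.
Solve n(n-1)/2 = 91, i.e. n^2 - n - 182 = 0.
Discriminant = 1 + 8*91 = 729
n = (1 + sqrt(729))/2 = (1 + 27)/2 = 14


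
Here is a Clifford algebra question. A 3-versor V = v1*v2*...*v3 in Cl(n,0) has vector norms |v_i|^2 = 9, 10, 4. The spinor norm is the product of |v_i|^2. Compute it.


Spinor norm N(V) = |v1|^2 * |v2|^2 * ... * |v3|^2
= 9 * 10 * 4
Running product: 9, 90, 360
N(V) = 360


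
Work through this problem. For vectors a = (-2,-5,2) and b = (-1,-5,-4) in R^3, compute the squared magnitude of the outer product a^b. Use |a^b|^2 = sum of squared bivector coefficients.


a wedge b = (a1*b2 - a2*b1)*e12 + (a1*b3 - a3*b1)*e13 + (a2*b3 - a3*b2)*e23
e12 coeff: (-2)*(-5) - (-5)*(-1) = 10 - 5 = 5
e13 coeff: (-2)*(-4) - 2*(-1) = 8 - (-2) = 10
e23 coeff: (-5)*(-4) - 2*(-5) = 20 - (-10) = 30
|a wedge b|^2 = 5^2 + 10^2 + 30^2
= 25 + 100 + 900
= 1025


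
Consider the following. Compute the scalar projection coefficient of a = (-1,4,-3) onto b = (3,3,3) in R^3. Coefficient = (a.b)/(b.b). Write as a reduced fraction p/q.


Projection coefficient = (a . b) / (b . b)
a . b = (-1)*3 + 4*3 + (-3)*3
= -3 + 12 + (-9) = 0
b . b = 3^2 + 3^2 + 3^2
= 9 + 9 + 9 = 27
Coefficient = 0/27
In lowest terms: 0/1


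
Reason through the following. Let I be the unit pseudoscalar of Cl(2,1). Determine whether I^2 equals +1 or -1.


The pseudoscalar I = e1...e_n (product of all n generators) of Cl(p,q) satisfies I^2 = (-1)^(q + n(n-1)/2).
p = 2, q = 1, n = p + q = 3
n(n-1)/2 = 3 * 2 / 2 = 3
Exponent = q + n(n-1)/2 = 1 + 3 = 4
I^2 = (-1)^4 = +1


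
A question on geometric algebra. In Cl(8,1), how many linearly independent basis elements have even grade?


Even subalgebra dimension = 2^(n-1)
n = 8 + 1 = 9
2^(9 - 1) = 2^8 = 256
Verification: sum of C(9,k) for even k = 1 + 36 + 126 + 84 + 9 = 256
Result = 256


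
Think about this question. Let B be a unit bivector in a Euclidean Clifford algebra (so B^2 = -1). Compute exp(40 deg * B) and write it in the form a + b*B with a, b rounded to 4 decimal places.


For a unit bivector B with B^2 = -1, the exponential series gives
e^(theta*B) = cos(theta) + sin(theta)*B (the GA analogue of Euler's formula).
theta = 40 degrees = 0.698132 rad
cos(40 deg) = 0.7660
sin(40 deg) = 0.6428
exp(theta*B) = 0.7660 + 0.6428*B


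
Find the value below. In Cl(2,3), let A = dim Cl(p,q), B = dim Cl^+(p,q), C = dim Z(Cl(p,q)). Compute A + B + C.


n = 2 + 3 = 5
Total dim = 2^5 = 32
Even subalgebra dim = 2^4 = 16
n is odd, so center dim = 2
Sum = 32 + 16 + 2 = 50


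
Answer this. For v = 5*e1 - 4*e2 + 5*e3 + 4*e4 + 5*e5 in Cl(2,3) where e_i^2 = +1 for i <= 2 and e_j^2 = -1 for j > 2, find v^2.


v^2 = sum of c_i^2 * e_i^2
Positive signature terms (e_i^2 = +1): 5^2 + (-4)^2 = 41
Negative signature terms (e_j^2 = -1): 5^2 + 4^2 + 5^2 = 66
v^2 = 41 - 66 = -25


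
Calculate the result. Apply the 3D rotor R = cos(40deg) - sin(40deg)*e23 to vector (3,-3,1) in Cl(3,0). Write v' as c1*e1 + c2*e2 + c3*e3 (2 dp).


Rotor R = cos(40deg) - sin(40deg)*e23
Rotation angle theta = 2 * 40 = 80 degrees in the e23 plane (e2 -> e3).
The component perpendicular to the plane (e1) is invariant: v'_1 = v1 = 3.00
cos(80deg) = 0.1736, sin(80deg) = 0.9848
v'_2 = v2*cos(theta) - v3*sin(theta) = -3*0.1736 - 1*0.9848 = -1.51
v'_3 = v2*sin(theta) + v3*cos(theta) = -3*0.9848 + 1*0.1736 = -2.78
v' = 3.00*e1 - 1.51*e2 - 2.78*e3


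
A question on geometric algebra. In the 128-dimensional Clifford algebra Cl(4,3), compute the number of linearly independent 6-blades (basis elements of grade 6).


Number of grade-k basis blades in Cl(p,q) with n = p + q is C(n, k).
n = 4 + 3 = 7
C(7, 6) = 7! / (6! * 1!)
= 5040 / (720 * 1)
= 7


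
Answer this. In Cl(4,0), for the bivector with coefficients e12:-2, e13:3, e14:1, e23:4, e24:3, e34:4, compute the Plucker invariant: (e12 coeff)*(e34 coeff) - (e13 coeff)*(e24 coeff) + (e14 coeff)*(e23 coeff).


Plucker relation: af - be + cd
a*f = (-2)*4 = -8
b*e = 3*3 = 9
c*d = 1*4 = 4
af - be + cd = -8 - 9 + 4
= -13


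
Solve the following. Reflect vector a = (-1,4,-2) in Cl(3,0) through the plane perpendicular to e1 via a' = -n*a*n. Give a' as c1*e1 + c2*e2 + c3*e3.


Reflection formula: a' = -n*a*n, with n = e1 (unit vector, n^2 = 1).
For reflection through hyperplane perp to e1:
The component along e1 flips sign, others stay.
a = (-1, 4, -2)
a' = (1, 4, -2)
a' = 1*e1 + 4*e2 - 2*e3


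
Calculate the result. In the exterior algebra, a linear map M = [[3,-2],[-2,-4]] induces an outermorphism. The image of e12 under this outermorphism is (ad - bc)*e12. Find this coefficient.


The outermorphism of a linear map f sends e1^e2 to f(e1)^f(e2).
f(e1) = 3*e1 - 2*e2
f(e2) = -2*e1 - 4*e2
f(e1) ^ f(e2) = (3*e1 - 2*e2) ^ (-2*e1 - 4*e2)
= 3*(-4)*e12 + (-2)*(-2)*e21
= (-12 - 4)*e12
= -16*e12
Coefficient = -16


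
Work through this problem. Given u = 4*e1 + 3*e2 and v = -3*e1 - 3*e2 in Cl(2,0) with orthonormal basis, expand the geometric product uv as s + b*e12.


Expand: (4*e1 + 3*e2)(-3*e1 - 3*e2)
= 4*(-3)*e1e1 + 4*(-3)*e1e2 + 3*(-3)*e2e1 + 3*(-3)*e2e2
Using e1^2 = e2^2 = 1, e2e1 = -e1e2:
Scalar part s = 4*(-3) + 3*(-3) = -12 + (-9) = -21
Bivector part b = 4*(-3) - 3*(-3) = -12 - (-9) = -3
uv = -21 - 3*e12


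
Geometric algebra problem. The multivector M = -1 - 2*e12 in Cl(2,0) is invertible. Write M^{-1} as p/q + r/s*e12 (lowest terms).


M = -1 - 2*e12, where e12^2 = -1.
Since M commutes with its reverse ~M = a - b*e12, M * ~M = a^2 - b^2*e12^2 = a^2 + b^2.
So M^{-1} = ~M / (a^2 + b^2) = (a - b*e12)/(a^2 + b^2).
a^2 + b^2 = 1 + 4 = 5
Scalar part = -1/5 = -1/5
Bivector coeff = 2/5 = 2/5
M^{-1} = -1/5 + 2/5*e12


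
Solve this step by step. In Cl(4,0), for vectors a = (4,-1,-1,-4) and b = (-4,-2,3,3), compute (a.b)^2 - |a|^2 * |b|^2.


a . b = 4*(-4) + (-1)*(-2) + (-1)*3 + (-4)*3
= -16 + 2 + (-3) + (-12) = -29
|a|^2 = 4^2 + (-1)^2 + (-1)^2 + (-4)^2 = 34
|b|^2 = (-4)^2 + (-2)^2 + 3^2 + 3^2 = 38
(a.b)^2 = (-29)^2 = 841
|a|^2 * |b|^2 = 34 * 38 = 1292
Result = 841 - 1292 = -451


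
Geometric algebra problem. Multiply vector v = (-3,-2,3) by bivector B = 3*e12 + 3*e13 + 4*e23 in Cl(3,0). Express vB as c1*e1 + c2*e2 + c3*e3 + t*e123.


vB has grade-1 (vector) and grade-3 (trivector) parts: vB = (v _| B) + (v ^ B).
Vector part <vB>_1:
  e1: -v2*b12 - v3*b13 = -(-2)*(3) - (3)*(3) = -3
  e2: v1*b12 - v3*b23 = (-3)*(3) - (3)*(4) = -21
  e3: v1*b13 + v2*b23 = (-3)*(3) + (-2)*(4) = -17
Trivector part <vB>_3:
  e123: v1*b23 - v2*b13 + v3*b12 = (-3)*(4) - (-2)*(3) + (3)*(3) = 3
vB = -3*e1 - 21*e2 - 17*e3 + 3*e123


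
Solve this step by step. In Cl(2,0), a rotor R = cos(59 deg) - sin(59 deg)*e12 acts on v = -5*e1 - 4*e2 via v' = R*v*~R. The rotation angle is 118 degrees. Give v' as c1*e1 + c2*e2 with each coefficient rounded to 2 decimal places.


Rotor R = cos(59deg) - sin(59deg)*e12
Rotation angle theta = 2 * 59 = 118 degrees
v' = R*v*~R rotates v by theta.
cos(118deg) = -0.4695, sin(118deg) = 0.8829
v'_1 = -5*cos(118deg) - (-4)*sin(118deg)
= -5*(-0.4695) - (-4)*0.8829
= 5.88
v'_2 = -5*sin(118deg) + (-4)*cos(118deg)
= -5*0.8829 + (-4)*(-0.4695)
= -2.54
v' = 5.88*e1 - 2.54*e2


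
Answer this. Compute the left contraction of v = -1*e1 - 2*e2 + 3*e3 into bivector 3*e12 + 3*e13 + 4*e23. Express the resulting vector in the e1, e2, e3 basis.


Left contraction v _| B = <vB>_1 (grade-1 part of the geometric product vB).
Using e1_|e12 = e2, e2_|e12 = -e1, e1_|e13 = e3, e3_|e13 = -e1, e2_|e23 = e3, e3_|e23 = -e2:
e1 coeff: -v2*b12 - v3*b13 = -(-2)*(3) - (3)*(3) = -3
e2 coeff: v1*b12 - v3*b23 = (-1)*(3) - (3)*(4) = -15
e3 coeff: v1*b13 + v2*b23 = (-1)*(3) + (-2)*(4) = -11
v _| B = -3*e1 - 15*e2 - 11*e3


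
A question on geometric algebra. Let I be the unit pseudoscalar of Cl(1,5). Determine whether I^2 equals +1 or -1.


The pseudoscalar I = e1...e_n (product of all n generators) of Cl(p,q) satisfies I^2 = (-1)^(q + n(n-1)/2).
p = 1, q = 5, n = p + q = 6
n(n-1)/2 = 6 * 5 / 2 = 15
Exponent = q + n(n-1)/2 = 5 + 15 = 20
I^2 = (-1)^20 = +1


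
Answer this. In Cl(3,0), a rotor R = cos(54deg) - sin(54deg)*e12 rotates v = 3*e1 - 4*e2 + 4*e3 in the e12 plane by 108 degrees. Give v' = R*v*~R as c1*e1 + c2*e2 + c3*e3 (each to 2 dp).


Rotor R = cos(54deg) - sin(54deg)*e12
Rotation angle theta = 2 * 54 = 108 degrees in the e12 plane (e1 -> e2).
The component perpendicular to the plane (e3) is invariant: v'_3 = v3 = 4.00
cos(108deg) = -0.3090, sin(108deg) = 0.9511
v'_1 = v1*cos(theta) - v2*sin(theta) = 3*(-0.3090) - (-4)*0.9511 = 2.88
v'_2 = v1*sin(theta) + v2*cos(theta) = 3*0.9511 + (-4)*(-0.3090) = 4.09
v' = 2.88*e1 + 4.09*e2 + 4.00*e3


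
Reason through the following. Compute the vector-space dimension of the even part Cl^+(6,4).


Even subalgebra dimension = 2^(n-1)
n = 6 + 4 = 10
2^(10 - 1) = 2^9 = 512
Verification: sum of C(10,k) for even k = 1 + 45 + 210 + 210 + 45 + 1 = 512
Result = 512


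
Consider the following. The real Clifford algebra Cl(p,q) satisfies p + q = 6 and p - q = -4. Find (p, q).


We need p + q = 6 and p - q = -4.
Adding: 2p = 6 + (-4) = 2, so p = 1.
Then q = 6 - 1 = 5.
(p, q) = (1, 5)


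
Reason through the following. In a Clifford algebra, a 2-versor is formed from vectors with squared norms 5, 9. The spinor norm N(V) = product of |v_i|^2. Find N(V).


Spinor norm N(V) = |v1|^2 * |v2|^2 * ... * |v2|^2
= 5 * 9
Running product: 5, 45
N(V) = 45


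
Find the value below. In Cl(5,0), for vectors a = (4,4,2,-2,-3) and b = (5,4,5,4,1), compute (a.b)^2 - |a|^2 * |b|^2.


a . b = 4*5 + 4*4 + 2*5 + (-2)*4 + (-3)*1
= 20 + 16 + 10 + (-8) + (-3) = 35
|a|^2 = 4^2 + 4^2 + 2^2 + (-2)^2 + (-3)^2 = 49
|b|^2 = 5^2 + 4^2 + 5^2 + 4^2 + 1^2 = 83
(a.b)^2 = 35^2 = 1225
|a|^2 * |b|^2 = 49 * 83 = 4067
Result = 1225 - 4067 = -2842


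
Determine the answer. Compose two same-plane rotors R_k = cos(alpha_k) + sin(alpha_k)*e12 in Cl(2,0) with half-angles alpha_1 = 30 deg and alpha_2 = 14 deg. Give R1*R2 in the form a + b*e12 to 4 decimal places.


Same-plane rotors commute and their half-angles add:
R1*R2 = cos(a1 + a2) + sin(a1 + a2)*e12.
a1 + a2 = 30 + 14 = 44 deg
cos(44 deg) = 0.7193
sin(44 deg) = 0.6947
R1*R2 = 0.7193 + 0.6947*e12


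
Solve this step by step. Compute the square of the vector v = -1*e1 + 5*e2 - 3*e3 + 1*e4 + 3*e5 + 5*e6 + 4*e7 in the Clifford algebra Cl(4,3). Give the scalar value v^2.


v^2 = sum of c_i^2 * e_i^2
Positive signature terms (e_i^2 = +1): (-1)^2 + 5^2 + (-3)^2 + 1^2 = 36
Negative signature terms (e_j^2 = -1): 3^2 + 5^2 + 4^2 = 50
v^2 = 36 - 50 = -14


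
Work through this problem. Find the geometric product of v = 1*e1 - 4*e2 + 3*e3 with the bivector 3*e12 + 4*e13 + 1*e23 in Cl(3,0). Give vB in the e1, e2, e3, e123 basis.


vB has grade-1 (vector) and grade-3 (trivector) parts: vB = (v _| B) + (v ^ B).
Vector part <vB>_1:
  e1: -v2*b12 - v3*b13 = -(-4)*(3) - (3)*(4) = 0
  e2: v1*b12 - v3*b23 = (1)*(3) - (3)*(1) = 0
  e3: v1*b13 + v2*b23 = (1)*(4) + (-4)*(1) = 0
Trivector part <vB>_3:
  e123: v1*b23 - v2*b13 + v3*b12 = (1)*(1) - (-4)*(4) + (3)*(3) = 26
vB = 0*e1 + 0*e2 + 0*e3 + 26*e123


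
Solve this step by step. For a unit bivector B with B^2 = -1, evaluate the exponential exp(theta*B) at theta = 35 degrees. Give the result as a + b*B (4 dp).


For a unit bivector B with B^2 = -1, the exponential series gives
e^(theta*B) = cos(theta) + sin(theta)*B (the GA analogue of Euler's formula).
theta = 35 degrees = 0.610865 rad
cos(35 deg) = 0.8192
sin(35 deg) = 0.5736
exp(theta*B) = 0.8192 + 0.5736*B


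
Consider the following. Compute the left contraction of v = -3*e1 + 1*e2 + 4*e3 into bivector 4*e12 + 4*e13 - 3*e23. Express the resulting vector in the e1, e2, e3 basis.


Left contraction v _| B = <vB>_1 (grade-1 part of the geometric product vB).
Using e1_|e12 = e2, e2_|e12 = -e1, e1_|e13 = e3, e3_|e13 = -e1, e2_|e23 = e3, e3_|e23 = -e2:
e1 coeff: -v2*b12 - v3*b13 = -(1)*(4) - (4)*(4) = -20
e2 coeff: v1*b12 - v3*b23 = (-3)*(4) - (4)*(-3) = 0
e3 coeff: v1*b13 + v2*b23 = (-3)*(4) + (1)*(-3) = -15
v _| B = -20*e1 + 0*e2 - 15*e3


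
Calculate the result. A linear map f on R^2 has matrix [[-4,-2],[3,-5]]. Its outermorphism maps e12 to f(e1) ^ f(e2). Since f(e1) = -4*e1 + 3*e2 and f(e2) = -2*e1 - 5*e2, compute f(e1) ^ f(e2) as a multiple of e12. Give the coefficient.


The outermorphism of a linear map f sends e1^e2 to f(e1)^f(e2).
f(e1) = -4*e1 + 3*e2
f(e2) = -2*e1 - 5*e2
f(e1) ^ f(e2) = (-4*e1 + 3*e2) ^ (-2*e1 - 5*e2)
= (-4)*(-5)*e12 + 3*(-2)*e21
= (20 - (-6))*e12
= 26*e12
Coefficient = 26


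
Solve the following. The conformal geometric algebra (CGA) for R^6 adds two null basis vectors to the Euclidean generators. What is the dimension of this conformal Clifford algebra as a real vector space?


The conformal model of R^6 uses Cl(7,1): the 6 Euclidean generators plus two extra orthogonal generators e+ (e+^2 = +1) and e- (e-^2 = -1), from which the null vectors e0, einf are built.
Number of generators m = 6 + 2 = 8.
dim Cl(p,q) = 2^m = 2^8 = 256


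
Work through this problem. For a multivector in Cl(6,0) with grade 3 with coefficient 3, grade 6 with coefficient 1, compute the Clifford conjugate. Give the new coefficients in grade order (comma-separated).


Clifford conjugate sign for grade k: (-1)^(k(k+1)/2)
Grade 3: (-1)^(3*4/2) = (-1)^6 = 1, coeff 3 -> 3
Grade 6: (-1)^(6*7/2) = (-1)^21 = -1, coeff 1 -> -1
Conjugated coefficients: 3, -1


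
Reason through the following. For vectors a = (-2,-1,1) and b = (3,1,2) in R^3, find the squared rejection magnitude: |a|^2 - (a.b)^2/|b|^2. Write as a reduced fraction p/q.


|a|^2 = (-2)^2 + (-1)^2 + 1^2 = 6
|b|^2 = 3^2 + 1^2 + 2^2 = 14
a . b = (-2)*3 + (-1)*1 + 1*2 = -5
(a.b)^2 = (-5)^2 = 25
|rej|^2 = 6 - 25/14
= (84 - 25)/14
= 59/14
In lowest terms: 59/14


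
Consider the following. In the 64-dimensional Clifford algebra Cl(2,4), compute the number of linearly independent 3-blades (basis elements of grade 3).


Number of grade-k basis blades in Cl(p,q) with n = p + q is C(n, k).
n = 2 + 4 = 6
C(6, 3) = 6! / (3! * 3!)
= 720 / (6 * 6)
= 20


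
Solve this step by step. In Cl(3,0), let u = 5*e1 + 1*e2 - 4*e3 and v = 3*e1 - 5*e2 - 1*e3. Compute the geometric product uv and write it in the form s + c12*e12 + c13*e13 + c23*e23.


In Cl(3,0): e_i^2 = 1, e_ie_j = -e_je_i for i != j.
Scalar part = u . v = 5*3 + 1*(-5) + (-4)*(-1)
= 15 + (-5) + 4 = 14
e12 coeff = 5*(-5) - 1*3 = -25 - 3 = -28
e13 coeff = 5*(-1) - (-4)*3 = -5 - (-12) = 7
e23 coeff = 1*(-1) - (-4)*(-5) = -1 - 20 = -21
uv = 14 - 28*e12 + 7*e13 - 21*e23


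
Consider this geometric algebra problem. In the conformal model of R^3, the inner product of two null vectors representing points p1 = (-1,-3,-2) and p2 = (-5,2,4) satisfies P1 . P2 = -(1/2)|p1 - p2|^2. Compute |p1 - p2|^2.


p1 - p2 = (4, -5, -6)
|p1 - p2|^2 = 4^2 + (-5)^2 + (-6)^2
= 16 + 25 + 36
= 77


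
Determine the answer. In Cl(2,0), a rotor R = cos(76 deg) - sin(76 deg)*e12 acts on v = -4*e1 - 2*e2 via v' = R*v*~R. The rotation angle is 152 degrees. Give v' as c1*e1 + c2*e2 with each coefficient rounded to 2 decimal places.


Rotor R = cos(76deg) - sin(76deg)*e12
Rotation angle theta = 2 * 76 = 152 degrees
v' = R*v*~R rotates v by theta.
cos(152deg) = -0.8829, sin(152deg) = 0.4695
v'_1 = -4*cos(152deg) - (-2)*sin(152deg)
= -4*(-0.8829) - (-2)*0.4695
= 4.47
v'_2 = -4*sin(152deg) + (-2)*cos(152deg)
= -4*0.4695 + (-2)*(-0.8829)
= -0.11
v' = 4.47*e1 - 0.11*e2


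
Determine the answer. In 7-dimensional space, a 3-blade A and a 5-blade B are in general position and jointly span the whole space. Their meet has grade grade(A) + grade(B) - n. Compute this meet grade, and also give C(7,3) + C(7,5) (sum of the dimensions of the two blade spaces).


Meet grade = grade(A) + grade(B) - n
= 3 + 5 - 7 = 1
C(7,3) = 35
C(7,5) = 21
dim_A + dim_B = 35 + 21 = 56


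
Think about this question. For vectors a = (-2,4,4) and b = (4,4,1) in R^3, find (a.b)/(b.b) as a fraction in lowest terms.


Projection coefficient = (a . b) / (b . b)
a . b = (-2)*4 + 4*4 + 4*1
= -8 + 16 + 4 = 12
b . b = 4^2 + 4^2 + 1^2
= 16 + 16 + 1 = 33
Coefficient = 12/33
In lowest terms: 4/11


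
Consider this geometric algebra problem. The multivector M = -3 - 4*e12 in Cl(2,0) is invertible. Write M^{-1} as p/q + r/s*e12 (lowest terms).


M = -3 - 4*e12, where e12^2 = -1.
Since M commutes with its reverse ~M = a - b*e12, M * ~M = a^2 - b^2*e12^2 = a^2 + b^2.
So M^{-1} = ~M / (a^2 + b^2) = (a - b*e12)/(a^2 + b^2).
a^2 + b^2 = 9 + 16 = 25
Scalar part = -3/25 = -3/25
Bivector coeff = 4/25 = 4/25
M^{-1} = -3/25 + 4/25*e12


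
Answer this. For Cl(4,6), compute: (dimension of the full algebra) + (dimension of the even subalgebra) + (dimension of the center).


n = 4 + 6 = 10
Total dim = 2^10 = 1024
Even subalgebra dim = 2^9 = 512
n is even, so center dim = 1
Sum = 1024 + 512 + 1 = 1537


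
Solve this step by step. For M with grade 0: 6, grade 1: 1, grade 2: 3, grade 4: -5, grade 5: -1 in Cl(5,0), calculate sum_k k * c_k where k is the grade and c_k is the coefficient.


Grade-weighted sum = sum of grade_k * coefficient_k
0*6 = 0
1*1 = 1
2*3 = 6
4*(-5) = -20
5*(-1) = -5
Total = 0 + 1 + 6 + (-20) + (-5) = -18


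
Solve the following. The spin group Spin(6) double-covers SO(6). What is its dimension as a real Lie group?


Spin(n) double-covers SO(n); both have Lie algebra so(n) of dimension n(n-1)/2.
n = 6
n(n-1) = 6 * 5 = 30
dim Spin(6) = 30/2 = 15


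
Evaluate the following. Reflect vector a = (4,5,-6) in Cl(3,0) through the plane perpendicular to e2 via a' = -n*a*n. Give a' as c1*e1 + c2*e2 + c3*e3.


Reflection formula: a' = -n*a*n, with n = e2 (unit vector, n^2 = 1).
For reflection through hyperplane perp to e2:
The component along e2 flips sign, others stay.
a = (4, 5, -6)
a' = (4, -5, -6)
a' = 4*e1 - 5*e2 - 6*e3


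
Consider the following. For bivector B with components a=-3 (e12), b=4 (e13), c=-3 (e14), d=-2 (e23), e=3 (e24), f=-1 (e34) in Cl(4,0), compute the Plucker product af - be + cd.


Plucker relation: af - be + cd
a*f = (-3)*(-1) = 3
b*e = 4*3 = 12
c*d = (-3)*(-2) = 6
af - be + cd = 3 - 12 + 6
= -3


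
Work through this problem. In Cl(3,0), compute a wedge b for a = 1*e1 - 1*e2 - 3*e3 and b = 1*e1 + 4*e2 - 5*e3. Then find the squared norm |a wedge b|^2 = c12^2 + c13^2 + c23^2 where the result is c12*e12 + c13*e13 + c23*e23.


a wedge b = (a1*b2 - a2*b1)*e12 + (a1*b3 - a3*b1)*e13 + (a2*b3 - a3*b2)*e23
e12 coeff: 1*4 - (-1)*1 = 4 - (-1) = 5
e13 coeff: 1*(-5) - (-3)*1 = -5 - (-3) = -2
e23 coeff: (-1)*(-5) - (-3)*4 = 5 - (-12) = 17
|a wedge b|^2 = 5^2 + (-2)^2 + 17^2
= 25 + 4 + 289
= 318


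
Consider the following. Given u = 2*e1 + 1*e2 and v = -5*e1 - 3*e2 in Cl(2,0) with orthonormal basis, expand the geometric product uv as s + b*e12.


Expand: (2*e1 + 1*e2)(-5*e1 - 3*e2)
= 2*(-5)*e1e1 + 2*(-3)*e1e2 + 1*(-5)*e2e1 + 1*(-3)*e2e2
Using e1^2 = e2^2 = 1, e2e1 = -e1e2:
Scalar part s = 2*(-5) + 1*(-3) = -10 + (-3) = -13
Bivector part b = 2*(-3) - 1*(-5) = -6 - (-5) = -1
uv = -13 - 1*e12


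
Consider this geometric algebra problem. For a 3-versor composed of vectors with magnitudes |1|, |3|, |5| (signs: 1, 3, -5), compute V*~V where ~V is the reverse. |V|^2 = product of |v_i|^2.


Each vector v_i has |v_i|^2 = s_i^2
Squared scales: 1^2 = 1, 3^2 = 9, (-5)^2 = 25
|V|^2 = 1 * 9 * 25
= 225


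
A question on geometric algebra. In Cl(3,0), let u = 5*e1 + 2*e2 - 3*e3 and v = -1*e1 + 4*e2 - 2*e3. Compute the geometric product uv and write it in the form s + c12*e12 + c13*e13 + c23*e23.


In Cl(3,0): e_i^2 = 1, e_ie_j = -e_je_i for i != j.
Scalar part = u . v = 5*(-1) + 2*4 + (-3)*(-2)
= -5 + 8 + 6 = 9
e12 coeff = 5*4 - 2*(-1) = 20 - (-2) = 22
e13 coeff = 5*(-2) - (-3)*(-1) = -10 - 3 = -13
e23 coeff = 2*(-2) - (-3)*4 = -4 - (-12) = 8
uv = 9 + 22*e12 - 13*e13 + 8*e23


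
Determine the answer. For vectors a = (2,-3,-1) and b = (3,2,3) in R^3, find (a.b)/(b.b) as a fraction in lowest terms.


Projection coefficient = (a . b) / (b . b)
a . b = 2*3 + (-3)*2 + (-1)*3
= 6 + (-6) + (-3) = -3
b . b = 3^2 + 2^2 + 3^2
= 9 + 4 + 9 = 22
Coefficient = -3/22
In lowest terms: -3/22


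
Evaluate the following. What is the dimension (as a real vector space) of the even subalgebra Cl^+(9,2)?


Even subalgebra dimension = 2^(n-1)
n = 9 + 2 = 11
2^(11 - 1) = 2^10 = 1024
Verification: sum of C(11,k) for even k = 1 + 55 + 330 + 462 + 165 + 11 = 1024
Result = 1024


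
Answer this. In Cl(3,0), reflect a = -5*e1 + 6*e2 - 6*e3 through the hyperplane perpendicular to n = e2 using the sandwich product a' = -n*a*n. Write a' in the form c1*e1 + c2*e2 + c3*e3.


Reflection formula: a' = -n*a*n, with n = e2 (unit vector, n^2 = 1).
For reflection through hyperplane perp to e2:
The component along e2 flips sign, others stay.
a = (-5, 6, -6)
a' = (-5, -6, -6)
a' = -5*e1 - 6*e2 - 6*e3


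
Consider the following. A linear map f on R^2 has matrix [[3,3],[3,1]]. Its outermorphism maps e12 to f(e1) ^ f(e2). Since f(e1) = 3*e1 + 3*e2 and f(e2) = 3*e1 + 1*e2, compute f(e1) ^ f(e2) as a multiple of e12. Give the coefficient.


The outermorphism of a linear map f sends e1^e2 to f(e1)^f(e2).
f(e1) = 3*e1 + 3*e2
f(e2) = 3*e1 + 1*e2
f(e1) ^ f(e2) = (3*e1 + 3*e2) ^ (3*e1 + 1*e2)
= 3*1*e12 + 3*3*e21
= (3 - 9)*e12
= -6*e12
Coefficient = -6


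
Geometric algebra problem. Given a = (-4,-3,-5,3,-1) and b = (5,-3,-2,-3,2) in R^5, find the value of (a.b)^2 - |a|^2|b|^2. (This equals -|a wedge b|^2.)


a . b = (-4)*5 + (-3)*(-3) + (-5)*(-2) + 3*(-3) + (-1)*2
= -20 + 9 + 10 + (-9) + (-2) = -12
|a|^2 = (-4)^2 + (-3)^2 + (-5)^2 + 3^2 + (-1)^2 = 60
|b|^2 = 5^2 + (-3)^2 + (-2)^2 + (-3)^2 + 2^2 = 51
(a.b)^2 = (-12)^2 = 144
|a|^2 * |b|^2 = 60 * 51 = 3060
Result = 144 - 3060 = -2916


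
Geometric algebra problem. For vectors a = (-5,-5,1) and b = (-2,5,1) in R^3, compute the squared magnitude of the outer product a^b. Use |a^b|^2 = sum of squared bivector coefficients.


a wedge b = (a1*b2 - a2*b1)*e12 + (a1*b3 - a3*b1)*e13 + (a2*b3 - a3*b2)*e23
e12 coeff: (-5)*5 - (-5)*(-2) = -25 - 10 = -35
e13 coeff: (-5)*1 - 1*(-2) = -5 - (-2) = -3
e23 coeff: (-5)*1 - 1*5 = -5 - 5 = -10
|a wedge b|^2 = (-35)^2 + (-3)^2 + (-10)^2
= 1225 + 9 + 100
= 1334


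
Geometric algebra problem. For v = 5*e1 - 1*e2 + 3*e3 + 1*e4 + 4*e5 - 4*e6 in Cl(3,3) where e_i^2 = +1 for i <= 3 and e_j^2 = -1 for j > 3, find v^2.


v^2 = sum of c_i^2 * e_i^2
Positive signature terms (e_i^2 = +1): 5^2 + (-1)^2 + 3^2 = 35
Negative signature terms (e_j^2 = -1): 1^2 + 4^2 + (-4)^2 = 33
v^2 = 35 - 33 = 2


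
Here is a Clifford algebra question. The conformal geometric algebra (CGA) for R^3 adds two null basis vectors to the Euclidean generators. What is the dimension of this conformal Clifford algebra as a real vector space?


The conformal model of R^3 uses Cl(4,1): the 3 Euclidean generators plus two extra orthogonal generators e+ (e+^2 = +1) and e- (e-^2 = -1), from which the null vectors e0, einf are built.
Number of generators m = 3 + 2 = 5.
dim Cl(p,q) = 2^m = 2^5 = 32


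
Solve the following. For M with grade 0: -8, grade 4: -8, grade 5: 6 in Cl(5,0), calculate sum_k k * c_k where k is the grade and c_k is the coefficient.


Grade-weighted sum = sum of grade_k * coefficient_k
0*(-8) = 0
4*(-8) = -32
5*6 = 30
Total = 0 + (-32) + 30 = -2


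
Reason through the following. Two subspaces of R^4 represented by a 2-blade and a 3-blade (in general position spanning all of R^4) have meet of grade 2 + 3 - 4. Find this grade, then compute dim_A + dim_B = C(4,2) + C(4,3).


Meet grade = grade(A) + grade(B) - n
= 2 + 3 - 4 = 1
C(4,2) = 6
C(4,3) = 4
dim_A + dim_B = 6 + 4 = 10


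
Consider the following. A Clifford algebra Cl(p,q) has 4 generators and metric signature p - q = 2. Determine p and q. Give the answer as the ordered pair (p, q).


We need p + q = 4 and p - q = 2.
Adding: 2p = 4 + 2 = 6, so p = 3.
Then q = 4 - 3 = 1.
(p, q) = (3, 1)


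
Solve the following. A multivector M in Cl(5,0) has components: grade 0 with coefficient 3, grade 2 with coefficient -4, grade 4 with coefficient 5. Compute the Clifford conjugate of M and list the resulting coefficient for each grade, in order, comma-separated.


Clifford conjugate sign for grade k: (-1)^(k(k+1)/2)
Grade 0: (-1)^(0*1/2) = (-1)^0 = 1, coeff 3 -> 3
Grade 2: (-1)^(2*3/2) = (-1)^3 = -1, coeff -4 -> 4
Grade 4: (-1)^(4*5/2) = (-1)^10 = 1, coeff 5 -> 5
Conjugated coefficients: 3, 4, 5


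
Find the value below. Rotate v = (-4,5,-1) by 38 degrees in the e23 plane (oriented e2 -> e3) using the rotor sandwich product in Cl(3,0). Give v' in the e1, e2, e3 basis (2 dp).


Rotor R = cos(19deg) - sin(19deg)*e23
Rotation angle theta = 2 * 19 = 38 degrees in the e23 plane (e2 -> e3).
The component perpendicular to the plane (e1) is invariant: v'_1 = v1 = -4.00
cos(38deg) = 0.7880, sin(38deg) = 0.6157
v'_2 = v2*cos(theta) - v3*sin(theta) = 5*0.7880 - (-1)*0.6157 = 4.56
v'_3 = v2*sin(theta) + v3*cos(theta) = 5*0.6157 + (-1)*0.7880 = 2.29
v' = -4.00*e1 + 4.56*e2 + 2.29*e3


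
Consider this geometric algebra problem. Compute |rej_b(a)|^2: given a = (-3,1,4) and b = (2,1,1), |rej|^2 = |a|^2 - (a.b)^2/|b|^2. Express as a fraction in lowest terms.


|a|^2 = (-3)^2 + 1^2 + 4^2 = 26
|b|^2 = 2^2 + 1^2 + 1^2 = 6
a . b = (-3)*2 + 1*1 + 4*1 = -1
(a.b)^2 = (-1)^2 = 1
|rej|^2 = 26 - 1/6
= (156 - 1)/6
= 155/6
In lowest terms: 155/6


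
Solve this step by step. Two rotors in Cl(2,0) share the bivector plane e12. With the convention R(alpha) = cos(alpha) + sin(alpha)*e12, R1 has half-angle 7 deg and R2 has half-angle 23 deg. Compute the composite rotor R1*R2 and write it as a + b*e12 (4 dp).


Same-plane rotors commute and their half-angles add:
R1*R2 = cos(a1 + a2) + sin(a1 + a2)*e12.
a1 + a2 = 7 + 23 = 30 deg
cos(30 deg) = 0.8660
sin(30 deg) = 0.5000
R1*R2 = 0.8660 + 0.5000*e12


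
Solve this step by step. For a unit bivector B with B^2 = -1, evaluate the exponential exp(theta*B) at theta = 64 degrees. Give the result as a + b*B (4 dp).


For a unit bivector B with B^2 = -1, the exponential series gives
e^(theta*B) = cos(theta) + sin(theta)*B (the GA analogue of Euler's formula).
theta = 64 degrees = 1.117011 rad
cos(64 deg) = 0.4384
sin(64 deg) = 0.8988
exp(theta*B) = 0.4384 + 0.8988*B


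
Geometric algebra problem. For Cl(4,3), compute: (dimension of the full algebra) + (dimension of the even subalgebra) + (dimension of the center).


n = 4 + 3 = 7
Total dim = 2^7 = 128
Even subalgebra dim = 2^6 = 64
n is odd, so center dim = 2
Sum = 128 + 64 + 2 = 194
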